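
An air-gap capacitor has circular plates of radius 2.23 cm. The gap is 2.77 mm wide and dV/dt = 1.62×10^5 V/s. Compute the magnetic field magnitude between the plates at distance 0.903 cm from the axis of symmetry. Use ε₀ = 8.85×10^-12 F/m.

With E = V/d, dE/dt = 5.848×10^7 V/(m·s) and πR² = 1.562×10^-3 m², giving I_d = ε₀ πR² dE/dt = 8.084×10^-7 A.
∮B·dl = μ₀ I_d,enc with I_d,enc = I_d r²/R² = 1.326×10^-7 A; so B = μ₀ I_d,enc/(2πr) = 2.94×10^-12 T.

2.94×10^-12 T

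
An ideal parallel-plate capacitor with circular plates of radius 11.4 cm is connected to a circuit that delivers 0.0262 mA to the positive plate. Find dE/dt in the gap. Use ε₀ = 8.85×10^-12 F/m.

7.25×10^7 V/(m·s)

Charge continuity gives I_d = I = 2.62×10^-5 A between the plates.
Inverting I_d = ε₀ A dE/dt gives dE/dt = 2.62×10^-5 / (8.85×10^-12 · 0.04083) = 7.25×10^7 V/(m·s).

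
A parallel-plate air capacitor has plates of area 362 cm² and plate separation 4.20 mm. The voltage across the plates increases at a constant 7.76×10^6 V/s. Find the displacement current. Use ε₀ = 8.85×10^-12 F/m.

5.92×10^-4 A

The field between the plates is E = V/d, so dE/dt = (7.76×10^6)/(4.20×10^-3 m) = 1.848×10^9 V/(m·s).
I_d = ε₀ A (dE/dt) = (8.85×10^-12)(0.0362)(1.848×10^9) = 5.92×10^-4 A.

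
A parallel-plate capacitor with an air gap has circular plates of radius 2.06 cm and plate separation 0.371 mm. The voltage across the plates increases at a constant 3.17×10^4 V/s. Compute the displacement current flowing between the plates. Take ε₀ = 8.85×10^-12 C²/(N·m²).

1.01×10^-6 A

C = ε₀A/d = (8.85×10^-12)(1.333×10^-3)/(3.71×10^-4) = 3.180×10^-11 F.
I_d = C dV/dt = (3.180×10^-11)(3.17×10^4) = 1.01×10^-6 A.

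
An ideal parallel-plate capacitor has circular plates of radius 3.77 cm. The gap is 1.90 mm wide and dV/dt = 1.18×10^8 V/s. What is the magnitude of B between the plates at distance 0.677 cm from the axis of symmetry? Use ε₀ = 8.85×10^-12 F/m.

2.34×10^-9 T

With E = V/d, dE/dt = 6.211×10^10 V/(m·s) and πR² = 4.465×10^-3 m², giving I_d = ε₀ πR² dE/dt = 2.454×10^-3 A.
∮B·dl = μ₀ I_d,enc with I_d,enc = I_d r²/R² = 7.914×10^-5 A; so B = μ₀ I_d,enc/(2πr) = 2.34×10^-9 T.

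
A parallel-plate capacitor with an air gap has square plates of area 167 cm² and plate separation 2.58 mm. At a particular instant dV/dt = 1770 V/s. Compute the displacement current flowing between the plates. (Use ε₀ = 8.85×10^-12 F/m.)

1.01×10^-7 A

E = V/d so dE/dt = (dV/dt)/d = 6.860×10^5 V/(m·s), and I_d = ε₀ A dE/dt = (8.85×10^-12)(0.0167)(6.860×10^5) = 1.01×10^-7 A.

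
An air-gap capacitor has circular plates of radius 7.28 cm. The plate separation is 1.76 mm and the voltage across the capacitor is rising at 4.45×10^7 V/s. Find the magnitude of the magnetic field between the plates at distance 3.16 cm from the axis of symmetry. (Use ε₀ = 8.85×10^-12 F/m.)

4.44×10^-9 T

dE/dt = (dV/dt)/d = 2.528×10^10 V/(m·s); I_d = ε₀(πR²)(dE/dt) = (8.85×10^-12)(0.01665)(2.528×10^10) = 3.725×10^-3 A.
For r < R the Ampère–Maxwell law gives B(2πr) = μ₀ I_d (r²/R²), so B = μ₀ I_d r/(2πR²) = (4π×10^-7)(3.725×10^-3)(0.0316)/(2π·0.0728²) = 4.44×10^-9 T.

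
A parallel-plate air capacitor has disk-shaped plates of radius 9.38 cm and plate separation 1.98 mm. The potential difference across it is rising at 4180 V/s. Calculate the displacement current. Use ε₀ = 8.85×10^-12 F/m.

The displacement current equals the charging current C dV/dt. With C = ε₀A/d = (8.85×10^-12)(0.02764)/(1.98×10^-3) = 1.235×10^-10 F, I_d = (1.235×10^-10)(4180) = 5.16×10^-7 A.

5.16×10^-7 A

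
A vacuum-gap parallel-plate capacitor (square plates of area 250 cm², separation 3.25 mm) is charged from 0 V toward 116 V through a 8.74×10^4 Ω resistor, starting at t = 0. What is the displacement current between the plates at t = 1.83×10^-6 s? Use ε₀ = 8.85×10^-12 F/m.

9.76×10^-4 A

C = ε₀A/d = (8.85×10^-12)(0.0250)/(3.25×10^-3) = 6.808×10^-11 F, so τ = RC = 5.950×10^-6 s.
The conduction current is I(t) = (V₀/R) e^(−t/τ), and the displacement current between the plates equals it.
t/τ = 0.3076; I_d = (116/8.74×10^4) · e^(−0.3076) = (1.327×10^-3)(0.7352) = 9.76×10^-4 A.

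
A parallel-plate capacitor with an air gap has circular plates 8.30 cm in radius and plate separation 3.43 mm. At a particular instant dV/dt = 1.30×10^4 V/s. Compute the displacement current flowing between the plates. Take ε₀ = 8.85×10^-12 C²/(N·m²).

7.26×10^-7 A

The displacement current equals the charging current C dV/dt. With C = ε₀A/d = (8.85×10^-12)(0.02164)/(3.43×10^-3) = 5.583×10^-11 F, I_d = (5.583×10^-11)(1.30×10^4) = 7.26×10^-7 A.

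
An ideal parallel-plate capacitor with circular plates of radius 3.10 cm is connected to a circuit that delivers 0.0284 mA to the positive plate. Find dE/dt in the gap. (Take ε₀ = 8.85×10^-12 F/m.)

The displacement current between the plates equals the conduction current, I_d = 0.0284 mA.
Since I_d = ε₀ A dE/dt, dE/dt = I_d/(ε₀A) = (2.84×10^-5)/((8.85×10^-12)(3.019×10^-3)) = 1.06×10^9 V/(m·s).

1.06×10^9 V/(m·s)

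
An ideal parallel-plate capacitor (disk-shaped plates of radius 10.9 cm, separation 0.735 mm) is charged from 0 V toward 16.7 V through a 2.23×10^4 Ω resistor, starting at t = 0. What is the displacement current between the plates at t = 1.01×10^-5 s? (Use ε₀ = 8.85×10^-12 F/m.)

2.73×10^-4 A

With C = ε₀A/d = (8.85×10^-12)(0.03733)/(7.35×10^-4) = 4.495×10^-10 F, the time constant is τ = RC = 1.002×10^-5 s, so t/τ = 1.008 and e^(−t/τ) = 0.3649.
I_d = I_cond = (V₀/R) e^(−t/τ) = (7.489×10^-4)(0.3649) = 2.73×10^-4 A.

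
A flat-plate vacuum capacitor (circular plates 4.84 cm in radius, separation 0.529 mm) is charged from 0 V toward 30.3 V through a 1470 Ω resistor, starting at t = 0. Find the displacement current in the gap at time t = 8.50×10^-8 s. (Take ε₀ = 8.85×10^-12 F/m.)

0.0129 A

C = ε₀A/d = (8.85×10^-12)(7.359×10^-3)/(5.29×10^-4) = 1.231×10^-10 F and τ = RC = 1.810×10^-7 s. I_d in the gap equals the RC charging current.
I_d(t) = (V₀/R) e^(−t/τ) = 0.02061 · e^(−0.4696) = 0.0129 A.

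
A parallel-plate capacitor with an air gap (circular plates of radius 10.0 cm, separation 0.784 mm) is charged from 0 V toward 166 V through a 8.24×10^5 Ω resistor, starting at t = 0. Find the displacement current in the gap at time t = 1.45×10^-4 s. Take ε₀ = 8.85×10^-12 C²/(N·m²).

C = ε₀A/d = (8.85×10^-12)(0.03142)/(7.84×10^-4) = 3.547×10^-10 F and τ = RC = 2.923×10^-4 s. I_d in the gap equals the RC charging current.
I_d(t) = (V₀/R) e^(−t/τ) = 2.015×10^-4 · e^(−0.4961) = 1.23×10^-4 A.

1.23×10^-4 A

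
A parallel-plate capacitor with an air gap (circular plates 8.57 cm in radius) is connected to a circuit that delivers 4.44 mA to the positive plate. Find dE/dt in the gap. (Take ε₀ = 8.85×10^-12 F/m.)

Charge continuity gives I_d = I = 4.44×10^-3 A between the plates.
Since I_d = ε₀ A dE/dt, dE/dt = I_d/(ε₀A) = (4.44×10^-3)/((8.85×10^-12)(0.02307)) = 2.17×10^10 V/(m·s).

2.17×10^10 V/(m·s)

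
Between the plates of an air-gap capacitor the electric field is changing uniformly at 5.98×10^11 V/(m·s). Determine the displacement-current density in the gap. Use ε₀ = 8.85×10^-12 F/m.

J_d = ε₀ ∂E/∂t, so J_d = 5.29 A/m².

5.29 A/m²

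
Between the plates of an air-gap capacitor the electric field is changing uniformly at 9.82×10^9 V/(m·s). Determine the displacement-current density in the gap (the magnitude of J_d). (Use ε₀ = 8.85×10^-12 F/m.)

0.0869 A/m²

J_d = ε₀ ∂E/∂t, so J_d = 0.0869 A/m².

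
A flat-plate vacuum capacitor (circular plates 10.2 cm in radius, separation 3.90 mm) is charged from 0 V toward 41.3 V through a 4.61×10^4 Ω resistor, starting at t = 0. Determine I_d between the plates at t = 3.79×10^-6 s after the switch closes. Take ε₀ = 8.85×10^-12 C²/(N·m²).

2.96×10^-4 A

C = ε₀A/d = (8.85×10^-12)(0.03269)/(3.90×10^-3) = 7.418×10^-11 F, so τ = RC = 3.420×10^-6 s.
The conduction current is I(t) = (V₀/R) e^(−t/τ), and the displacement current between the plates equals it.
t/τ = 1.108; I_d = (41.3/4.61×10^4) · e^(−1.108) = (8.959×10^-4)(0.3302) = 2.96×10^-4 A.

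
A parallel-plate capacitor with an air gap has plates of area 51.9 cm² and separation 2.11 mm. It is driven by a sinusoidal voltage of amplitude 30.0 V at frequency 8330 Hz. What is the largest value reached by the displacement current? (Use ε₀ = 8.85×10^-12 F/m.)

3.42×10^-5 A

The displacement current equals the conduction current C dV/dt, which peaks at C V₀ ω.
With C = ε₀A/d = (8.85×10^-12)(5.19×10^-3)/(2.11×10^-3) = 2.177×10^-11 F and ω = 2πf = 5.234×10^4 rad/s, I_d,max = (2.177×10^-11)(30.0)(5.234×10^4) = 3.42×10^-5 A.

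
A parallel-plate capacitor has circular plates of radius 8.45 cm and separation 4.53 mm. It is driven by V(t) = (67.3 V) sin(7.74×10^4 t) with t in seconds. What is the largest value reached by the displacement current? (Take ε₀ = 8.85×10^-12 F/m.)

(dE/dt)_max = V₀ω/d = 1.150×10^9 V/(m·s); ω = 7.74×10^4 rad/s.
I_d,max = ε₀ A (dE/dt)_max = (8.85×10^-12)(0.02243)(1.150×10^9) = 2.28×10^-4 A.

2.28×10^-4 A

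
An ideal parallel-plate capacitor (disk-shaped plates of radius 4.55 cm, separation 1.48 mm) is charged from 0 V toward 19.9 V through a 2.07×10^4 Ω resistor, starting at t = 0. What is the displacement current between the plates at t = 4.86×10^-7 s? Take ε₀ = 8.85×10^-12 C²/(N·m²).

C = ε₀A/d = (8.85×10^-12)(6.504×10^-3)/(1.48×10^-3) = 3.889×10^-11 F and τ = RC = 8.050×10^-7 s. I_d in the gap equals the RC charging current.
I_d(t) = (V₀/R) e^(−t/τ) = 9.614×10^-4 · e^(−0.6037) = 5.26×10^-4 A.

5.26×10^-4 A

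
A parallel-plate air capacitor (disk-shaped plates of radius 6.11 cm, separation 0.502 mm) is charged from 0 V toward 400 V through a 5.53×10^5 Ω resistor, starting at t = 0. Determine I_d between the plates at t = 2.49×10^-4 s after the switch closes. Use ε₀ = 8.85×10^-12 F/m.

8.20×10^-5 A

C = ε₀A/d = (8.85×10^-12)(0.01173)/(5.02×10^-4) = 2.068×10^-10 F, so τ = RC = 1.144×10^-4 s.
The conduction current is I(t) = (V₀/R) e^(−t/τ), and the displacement current between the plates equals it.
t/τ = 2.177; I_d = (400/5.53×10^5) · e^(−2.177) = (7.233×10^-4)(0.1134) = 8.20×10^-5 A.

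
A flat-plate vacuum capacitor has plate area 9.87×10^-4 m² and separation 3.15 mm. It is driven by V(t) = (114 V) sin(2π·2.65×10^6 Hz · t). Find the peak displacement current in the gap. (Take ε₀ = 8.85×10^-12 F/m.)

(dE/dt)_max = V₀ω/d = 6.026×10^11 V/(m·s); ω = 2πf = 1.665×10^7 rad/s.
I_d,max = ε₀ A (dE/dt)_max = (8.85×10^-12)(9.87×10^-4)(6.026×10^11) = 5.26×10^-3 A.

5.26×10^-3 A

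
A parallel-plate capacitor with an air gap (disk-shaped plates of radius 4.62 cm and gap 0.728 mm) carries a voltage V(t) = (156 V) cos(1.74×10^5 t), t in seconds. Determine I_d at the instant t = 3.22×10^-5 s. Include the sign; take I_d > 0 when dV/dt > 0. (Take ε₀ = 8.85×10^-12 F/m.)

dV/dt = (156)(1.74×10^5)·−sin(5.6028) = 1.708×10^7 V/s.
I_d = C dV/dt with C = ε₀A/d = (8.85×10^-12)(6.706×10^-3)/(7.28×10^-4) = 8.152×10^-11 F, so I_d = (8.152×10^-11)(1.708×10^7) = 1.39×10^-3 A.

1.39×10^-3 A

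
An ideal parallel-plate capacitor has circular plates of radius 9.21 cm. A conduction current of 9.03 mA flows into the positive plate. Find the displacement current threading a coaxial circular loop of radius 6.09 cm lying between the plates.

3.95×10^-3 A

No conduction current crosses the gap, so I_d there equals the 9.03×10^-3 A in the leads.
Since J_d is uniform, the enclosed fraction is (r/R)² = 0.4372, giving I_d,enc = 3.95×10^-3 A.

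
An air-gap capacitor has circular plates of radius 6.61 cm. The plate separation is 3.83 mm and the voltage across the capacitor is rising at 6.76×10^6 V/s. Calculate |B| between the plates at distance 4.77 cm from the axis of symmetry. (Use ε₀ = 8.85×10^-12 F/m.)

4.68×10^-10 T

dE/dt = (dV/dt)/d = 1.765×10^9 V/(m·s); I_d = ε₀(πR²)(dE/dt) = (8.85×10^-12)(0.01373)(1.765×10^9) = 2.145×10^-4 A.
For r < R the Ampère–Maxwell law gives B(2πr) = μ₀ I_d (r²/R²), so B = μ₀ I_d r/(2πR²) = (4π×10^-7)(2.145×10^-4)(0.0477)/(2π·0.0661²) = 4.68×10^-10 T.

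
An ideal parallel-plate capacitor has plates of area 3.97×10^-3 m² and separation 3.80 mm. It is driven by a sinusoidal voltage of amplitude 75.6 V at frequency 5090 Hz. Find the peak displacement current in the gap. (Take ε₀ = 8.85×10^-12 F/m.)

(dE/dt)_max = V₀ω/d = 6.362×10^8 V/(m·s); ω = 2πf = 3.198×10^4 rad/s.
I_d,max = ε₀ A (dE/dt)_max = (8.85×10^-12)(3.97×10^-3)(6.362×10^8) = 2.24×10^-5 A.

2.24×10^-5 A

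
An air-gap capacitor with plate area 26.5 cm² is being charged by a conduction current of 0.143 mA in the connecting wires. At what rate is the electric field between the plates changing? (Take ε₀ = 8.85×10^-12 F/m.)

Charge continuity gives I_d = I = 1.43×10^-4 A between the plates.
Inverting I_d = ε₀ A dE/dt gives dE/dt = 1.43×10^-4 / (8.85×10^-12 · 2.65×10^-3) = 6.10×10^9 V/(m·s).

6.10×10^9 V/(m·s)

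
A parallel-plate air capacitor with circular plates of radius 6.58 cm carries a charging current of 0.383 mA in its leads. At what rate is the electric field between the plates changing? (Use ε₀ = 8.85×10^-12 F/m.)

3.18×10^9 V/(m·s)

By continuity, I_d in the gap equals the 0.383 mA flowing in the wire.
Then dE/dt = I_d/(ε₀A) = 3.18×10^9 V/(m·s).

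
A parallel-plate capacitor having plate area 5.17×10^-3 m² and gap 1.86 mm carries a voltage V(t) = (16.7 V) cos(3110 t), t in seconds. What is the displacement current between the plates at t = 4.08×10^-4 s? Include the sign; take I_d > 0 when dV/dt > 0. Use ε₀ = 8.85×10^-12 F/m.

-1.22×10^-6 A

dV/dt = (16.7)(3110)·−sin(1.26888) = -4.959×10^4 V/s.
I_d = C dV/dt with C = ε₀A/d = (8.85×10^-12)(5.17×10^-3)/(1.86×10^-3) = 2.460×10^-11 F, so I_d = (2.460×10^-11)(-4.959×10^4) = -1.22×10^-6 A.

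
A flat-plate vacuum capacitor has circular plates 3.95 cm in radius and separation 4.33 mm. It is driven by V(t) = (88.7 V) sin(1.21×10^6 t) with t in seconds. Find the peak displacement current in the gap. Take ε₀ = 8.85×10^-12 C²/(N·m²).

1.08×10^-3 A

The displacement current equals the conduction current C dV/dt, which peaks at C V₀ ω.
With C = ε₀A/d = (8.85×10^-12)(4.902×10^-3)/(4.33×10^-3) = 1.002×10^-11 F and ω = 1.21×10^6 rad/s, I_d,max = (1.002×10^-11)(88.7)(1.21×10^6) = 1.08×10^-3 A.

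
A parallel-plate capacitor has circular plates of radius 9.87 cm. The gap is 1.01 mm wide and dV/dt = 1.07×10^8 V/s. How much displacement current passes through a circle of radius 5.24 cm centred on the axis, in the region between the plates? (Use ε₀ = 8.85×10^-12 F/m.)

I_d = C dV/dt with C = ε₀πR²/d = 2.681×10^-10 F, so I_d = (2.681×10^-10)(1.07×10^8) = 0.02869 A.
Since J_d is uniform, the enclosed fraction is (r/R)² = 0.2819, giving I_d,enc = 8.09×10^-3 A.

8.09×10^-3 A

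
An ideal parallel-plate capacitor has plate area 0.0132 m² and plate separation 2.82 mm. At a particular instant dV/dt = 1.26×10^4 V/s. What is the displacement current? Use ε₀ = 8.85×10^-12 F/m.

5.22×10^-7 A

C = ε₀A/d = (8.85×10^-12)(0.0132)/(2.82×10^-3) = 4.143×10^-11 F.
I_d = C dV/dt = (4.143×10^-11)(1.26×10^4) = 5.22×10^-7 A.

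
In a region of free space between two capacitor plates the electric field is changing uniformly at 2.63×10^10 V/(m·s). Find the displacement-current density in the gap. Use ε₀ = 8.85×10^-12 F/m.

0.233 A/m²

The displacement-current density is ε₀ ∂E/∂t = (8.85×10^-12)(2.63×10^10) = 0.233 A/m².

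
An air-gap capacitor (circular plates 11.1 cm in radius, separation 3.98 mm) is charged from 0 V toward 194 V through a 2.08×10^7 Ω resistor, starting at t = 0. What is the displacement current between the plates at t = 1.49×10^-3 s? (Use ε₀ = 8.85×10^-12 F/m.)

4.06×10^-6 A

C = ε₀A/d = (8.85×10^-12)(0.03871)/(3.98×10^-3) = 8.608×10^-11 F, so τ = RC = 1.790×10^-3 s.
The conduction current is I(t) = (V₀/R) e^(−t/τ), and the displacement current between the plates equals it.
t/τ = 0.8324; I_d = (194/2.08×10^7) · e^(−0.8324) = (9.327×10^-6)(0.4350) = 4.06×10^-6 A.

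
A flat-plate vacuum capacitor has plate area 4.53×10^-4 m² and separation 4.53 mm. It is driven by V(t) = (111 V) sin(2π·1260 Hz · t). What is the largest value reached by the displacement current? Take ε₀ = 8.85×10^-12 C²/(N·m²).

The displacement current equals the conduction current C dV/dt, which peaks at C V₀ ω.
With C = ε₀A/d = (8.85×10^-12)(4.53×10^-4)/(4.53×10^-3) = 8.850×10^-13 F and ω = 2πf = 7917 rad/s, I_d,max = (8.850×10^-13)(111)(7917) = 7.78×10^-7 A.

7.78×10^-7 A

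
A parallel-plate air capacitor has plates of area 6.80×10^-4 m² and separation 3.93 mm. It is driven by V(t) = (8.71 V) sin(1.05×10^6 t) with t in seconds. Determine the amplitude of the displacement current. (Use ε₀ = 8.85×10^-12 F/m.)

1.40×10^-5 A

The displacement current equals the conduction current C dV/dt, which peaks at C V₀ ω.
With C = ε₀A/d = (8.85×10^-12)(6.80×10^-4)/(3.93×10^-3) = 1.531×10^-12 F and ω = 1.05×10^6 rad/s, I_d,max = (1.531×10^-12)(8.71)(1.05×10^6) = 1.40×10^-5 A.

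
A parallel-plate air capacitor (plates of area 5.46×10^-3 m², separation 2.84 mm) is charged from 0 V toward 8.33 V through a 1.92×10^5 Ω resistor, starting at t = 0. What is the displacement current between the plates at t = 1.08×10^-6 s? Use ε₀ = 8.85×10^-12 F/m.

3.12×10^-5 A

C = ε₀A/d = (8.85×10^-12)(5.46×10^-3)/(2.84×10^-3) = 1.701×10^-11 F and τ = RC = 3.266×10^-6 s. I_d in the gap equals the RC charging current.
I_d(t) = (V₀/R) e^(−t/τ) = 4.339×10^-5 · e^(−0.3307) = 3.12×10^-5 A.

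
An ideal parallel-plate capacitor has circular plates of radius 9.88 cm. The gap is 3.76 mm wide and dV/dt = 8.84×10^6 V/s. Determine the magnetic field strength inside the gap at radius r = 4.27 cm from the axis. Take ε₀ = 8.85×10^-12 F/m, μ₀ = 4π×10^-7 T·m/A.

With E = V/d, dE/dt = 2.351×10^9 V/(m·s) and πR² = 0.03067 m², giving I_d = ε₀ πR² dE/dt = 6.381×10^-4 A.
∮B·dl = μ₀ I_d,enc with I_d,enc = I_d r²/R² = 1.192×10^-4 A; so B = μ₀ I_d,enc/(2πr) = 5.58×10^-10 T.

5.58×10^-10 T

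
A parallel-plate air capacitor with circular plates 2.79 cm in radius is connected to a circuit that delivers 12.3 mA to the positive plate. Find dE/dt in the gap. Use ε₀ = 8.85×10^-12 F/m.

By continuity, I_d in the gap equals the 12.3 mA flowing in the wire.
Inverting I_d = ε₀ A dE/dt gives dE/dt = 0.0123 / (8.85×10^-12 · 2.445×10^-3) = 5.68×10^11 V/(m·s).

5.68×10^11 V/(m·s)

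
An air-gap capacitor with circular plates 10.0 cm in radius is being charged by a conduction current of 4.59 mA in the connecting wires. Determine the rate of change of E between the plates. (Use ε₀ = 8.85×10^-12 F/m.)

The displacement current between the plates equals the conduction current, I_d = 4.59 mA.
Then dE/dt = I_d/(ε₀A) = 1.65×10^10 V/(m·s).

1.65×10^10 V/(m·s)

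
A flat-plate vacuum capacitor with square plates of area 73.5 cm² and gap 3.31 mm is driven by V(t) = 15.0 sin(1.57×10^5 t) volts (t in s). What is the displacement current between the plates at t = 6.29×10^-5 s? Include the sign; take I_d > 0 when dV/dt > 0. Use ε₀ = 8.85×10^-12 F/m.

dE/dt = (V₀ω/d)·cos(ωt) with ωt = 9.8753 rad: (15.0)(1.57×10^5)(-0.9002)/(3.31×10^-3) = -6.405×10^8 V/(m·s).
I_d = ε₀ A dE/dt = (8.85×10^-12)(7.35×10^-3)(-6.405×10^8) = -4.17×10^-5 A.

-4.17×10^-5 A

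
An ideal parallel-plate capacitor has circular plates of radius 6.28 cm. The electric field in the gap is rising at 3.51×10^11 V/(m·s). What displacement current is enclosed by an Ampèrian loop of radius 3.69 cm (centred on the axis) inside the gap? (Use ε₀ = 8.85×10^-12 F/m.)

Total displacement current: I_d = ε₀(πR²)(dE/dt) = (8.85×10^-12)(0.01239)(3.51×10^11) = 0.03849 A.
The field is uniform, so I_d,enc = I_d (r/R)² = (0.03849)(3.69/6.28)² = 0.0133 A.

0.0133 A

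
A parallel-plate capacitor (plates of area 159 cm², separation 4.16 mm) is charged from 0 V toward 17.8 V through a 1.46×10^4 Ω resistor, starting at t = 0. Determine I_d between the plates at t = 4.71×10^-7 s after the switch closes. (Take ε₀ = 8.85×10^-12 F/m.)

C = ε₀A/d = (8.85×10^-12)(0.0159)/(4.16×10^-3) = 3.383×10^-11 F and τ = RC = 4.939×10^-7 s. I_d in the gap equals the RC charging current.
I_d(t) = (V₀/R) e^(−t/τ) = 1.219×10^-3 · e^(−0.9536) = 4.70×10^-4 A.

4.70×10^-4 A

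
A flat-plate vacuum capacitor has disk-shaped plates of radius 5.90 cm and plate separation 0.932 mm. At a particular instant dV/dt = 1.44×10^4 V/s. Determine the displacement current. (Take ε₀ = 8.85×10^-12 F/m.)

The displacement current equals the charging current C dV/dt. With C = ε₀A/d = (8.85×10^-12)(0.01094)/(9.32×10^-4) = 1.039×10^-10 F, I_d = (1.039×10^-10)(1.44×10^4) = 1.50×10^-6 A.

1.50×10^-6 A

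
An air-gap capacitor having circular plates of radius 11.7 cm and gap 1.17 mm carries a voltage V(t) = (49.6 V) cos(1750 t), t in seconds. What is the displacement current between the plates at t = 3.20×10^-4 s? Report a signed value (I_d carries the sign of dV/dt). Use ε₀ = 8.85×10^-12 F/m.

dV/dt = (49.6)(1750)·−sin(0.56) = -4.611×10^4 V/s.
I_d = C dV/dt with C = ε₀A/d = (8.85×10^-12)(0.04301)/(1.17×10^-3) = 3.253×10^-10 F, so I_d = (3.253×10^-10)(-4.611×10^4) = -1.50×10^-5 A.

-1.50×10^-5 A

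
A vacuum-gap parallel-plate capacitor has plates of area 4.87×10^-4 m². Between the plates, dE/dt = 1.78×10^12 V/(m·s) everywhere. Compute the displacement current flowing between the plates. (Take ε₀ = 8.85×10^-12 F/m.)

7.67×10^-3 A

With a uniform field, Φ_E = EA, so I_d = ε₀ A dE/dt = 7.67×10^-3 A.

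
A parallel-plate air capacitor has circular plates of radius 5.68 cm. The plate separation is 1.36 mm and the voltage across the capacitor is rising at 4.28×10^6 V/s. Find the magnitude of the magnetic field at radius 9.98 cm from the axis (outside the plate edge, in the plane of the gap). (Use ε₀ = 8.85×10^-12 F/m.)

5.66×10^-10 T

I_d = C dV/dt with C = ε₀πR²/d = 6.598×10^-11 F, so I_d = (6.598×10^-11)(4.28×10^6) = 2.824×10^-4 A.
For r ≥ R the full I_d is enclosed: B = μ₀ I_d/(2πr) = (4π×10^-7)(2.824×10^-4)/(2π·0.0998) = 5.66×10^-10 T.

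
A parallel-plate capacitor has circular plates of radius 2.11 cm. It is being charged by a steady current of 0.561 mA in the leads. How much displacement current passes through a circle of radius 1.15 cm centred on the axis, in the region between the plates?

By continuity the displacement current in the gap matches the conduction current: I_d = 5.61×10^-4 A.
Through an area πr² the displacement current is I_d·(πr²/πR²) = I_d (r/R)² = 1.67×10^-4 A.

1.67×10^-4 A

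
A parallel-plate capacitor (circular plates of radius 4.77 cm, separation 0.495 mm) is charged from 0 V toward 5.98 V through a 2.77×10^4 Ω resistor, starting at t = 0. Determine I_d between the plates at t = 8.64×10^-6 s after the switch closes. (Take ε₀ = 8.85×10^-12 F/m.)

1.88×10^-5 A

C = ε₀A/d = (8.85×10^-12)(7.148×10^-3)/(4.95×10^-4) = 1.278×10^-10 F and τ = RC = 3.540×10^-6 s. I_d in the gap equals the RC charging current.
I_d(t) = (V₀/R) e^(−t/τ) = 2.159×10^-4 · e^(−2.441) = 1.88×10^-5 A.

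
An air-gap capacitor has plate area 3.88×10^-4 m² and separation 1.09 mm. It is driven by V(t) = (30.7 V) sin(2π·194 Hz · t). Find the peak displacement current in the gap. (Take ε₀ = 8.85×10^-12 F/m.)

1.18×10^-7 A

C = ε₀A/d = (8.85×10^-12)(3.88×10^-4)/(1.09×10^-3) = 3.150×10^-12 F; ω = 2πf = 1219 rad/s.
I_d = C dV/dt, so |I_d|_max = C V₀ ω = (3.150×10^-12)(30.7)(1219) = 1.18×10^-7 A.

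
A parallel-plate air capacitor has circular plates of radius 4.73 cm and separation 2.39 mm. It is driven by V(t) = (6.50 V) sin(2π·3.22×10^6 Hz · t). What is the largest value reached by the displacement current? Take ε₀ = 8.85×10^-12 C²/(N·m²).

3.42×10^-3 A

The displacement current equals the conduction current C dV/dt, which peaks at C V₀ ω.
With C = ε₀A/d = (8.85×10^-12)(7.029×10^-3)/(2.39×10^-3) = 2.603×10^-11 F and ω = 2πf = 2.023×10^7 rad/s, I_d,max = (2.603×10^-11)(6.50)(2.023×10^7) = 3.42×10^-3 A.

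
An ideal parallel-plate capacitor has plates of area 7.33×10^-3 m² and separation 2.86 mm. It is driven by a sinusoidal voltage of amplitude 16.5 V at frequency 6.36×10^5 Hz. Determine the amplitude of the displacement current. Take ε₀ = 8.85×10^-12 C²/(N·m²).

The displacement current equals the conduction current C dV/dt, which peaks at C V₀ ω.
With C = ε₀A/d = (8.85×10^-12)(7.33×10^-3)/(2.86×10^-3) = 2.268×10^-11 F and ω = 2πf = 3.996×10^6 rad/s, I_d,max = (2.268×10^-11)(16.5)(3.996×10^6) = 1.50×10^-3 A.

1.50×10^-3 A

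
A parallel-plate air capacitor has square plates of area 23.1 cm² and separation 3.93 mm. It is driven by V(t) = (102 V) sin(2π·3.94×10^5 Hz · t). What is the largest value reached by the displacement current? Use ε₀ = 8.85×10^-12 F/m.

1.31×10^-3 A

(dE/dt)_max = V₀ω/d = 6.426×10^10 V/(m·s); ω = 2πf = 2.476×10^6 rad/s.
I_d,max = ε₀ A (dE/dt)_max = (8.85×10^-12)(2.31×10^-3)(6.426×10^10) = 1.31×10^-3 A.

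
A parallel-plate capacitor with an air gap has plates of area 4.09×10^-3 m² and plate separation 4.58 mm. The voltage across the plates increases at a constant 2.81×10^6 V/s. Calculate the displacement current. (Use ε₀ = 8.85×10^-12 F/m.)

C = ε₀A/d = (8.85×10^-12)(4.09×10^-3)/(4.58×10^-3) = 7.903×10^-12 F.
I_d = C dV/dt = (7.903×10^-12)(2.81×10^6) = 2.22×10^-5 A.

2.22×10^-5 A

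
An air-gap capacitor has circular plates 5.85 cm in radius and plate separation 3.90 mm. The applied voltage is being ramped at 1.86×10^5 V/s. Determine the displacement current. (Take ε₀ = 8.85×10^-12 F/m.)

The displacement current equals the charging current C dV/dt. With C = ε₀A/d = (8.85×10^-12)(0.01075)/(3.90×10^-3) = 2.439×10^-11 F, I_d = (2.439×10^-11)(1.86×10^5) = 4.54×10^-6 A.

4.54×10^-6 A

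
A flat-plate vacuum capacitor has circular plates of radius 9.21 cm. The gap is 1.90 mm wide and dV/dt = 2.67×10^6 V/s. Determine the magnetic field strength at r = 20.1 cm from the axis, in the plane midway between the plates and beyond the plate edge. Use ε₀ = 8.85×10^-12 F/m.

3.30×10^-10 T

I_d = C dV/dt with C = ε₀πR²/d = 1.241×10^-10 F, so I_d = (1.241×10^-10)(2.67×10^6) = 3.313×10^-4 A.
Outside the plates the loop encloses all of I_d, so B·2πr = μ₀ I_d and B = 3.30×10^-10 T.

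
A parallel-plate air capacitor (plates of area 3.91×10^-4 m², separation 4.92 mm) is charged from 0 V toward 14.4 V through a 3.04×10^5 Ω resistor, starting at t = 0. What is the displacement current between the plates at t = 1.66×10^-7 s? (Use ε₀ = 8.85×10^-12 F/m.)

2.18×10^-5 A

C = ε₀A/d = (8.85×10^-12)(3.91×10^-4)/(4.92×10^-3) = 7.033×10^-13 F, so τ = RC = 2.138×10^-7 s.
The conduction current is I(t) = (V₀/R) e^(−t/τ), and the displacement current between the plates equals it.
t/τ = 0.7764; I_d = (14.4/3.04×10^5) · e^(−0.7764) = (4.737×10^-5)(0.4601) = 2.18×10^-5 A.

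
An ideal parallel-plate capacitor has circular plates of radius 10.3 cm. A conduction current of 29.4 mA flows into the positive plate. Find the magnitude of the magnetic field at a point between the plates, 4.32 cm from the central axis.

Between the plates the displacement current equals the wire current: I_d = 29.4 mA = 0.0294 A.
∮B·dl = μ₀ I_d,enc with I_d,enc = I_d r²/R² = 5.172×10^-3 A; so B = μ₀ I_d,enc/(2πr) = 2.39×10^-8 T.

2.39×10^-8 T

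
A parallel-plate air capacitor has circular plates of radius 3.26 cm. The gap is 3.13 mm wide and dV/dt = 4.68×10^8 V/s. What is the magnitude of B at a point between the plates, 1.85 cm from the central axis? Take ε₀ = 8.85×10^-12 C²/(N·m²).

1.54×10^-8 T

I_d = C dV/dt with C = ε₀πR²/d = 9.441×10^-12 F, so I_d = (9.441×10^-12)(4.68×10^8) = 4.418×10^-3 A.
For r < R the Ampère–Maxwell law gives B(2πr) = μ₀ I_d (r²/R²), so B = μ₀ I_d r/(2πR²) = (4π×10^-7)(4.418×10^-3)(0.0185)/(2π·0.0326²) = 1.54×10^-8 T.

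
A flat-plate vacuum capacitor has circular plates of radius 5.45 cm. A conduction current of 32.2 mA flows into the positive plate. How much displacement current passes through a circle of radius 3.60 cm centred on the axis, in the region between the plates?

0.0140 A

Between the plates the displacement current equals the wire current: I_d = 32.2 mA = 0.0322 A.
Through an area πr² the displacement current is I_d·(πr²/πR²) = I_d (r/R)² = 0.0140 A.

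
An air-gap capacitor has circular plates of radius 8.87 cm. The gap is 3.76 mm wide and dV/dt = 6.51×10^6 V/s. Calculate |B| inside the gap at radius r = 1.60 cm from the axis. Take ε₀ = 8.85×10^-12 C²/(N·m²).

1.54×10^-10 T

dE/dt = (dV/dt)/d = 1.731×10^9 V/(m·s); I_d = ε₀(πR²)(dE/dt) = (8.85×10^-12)(0.02472)(1.731×10^9) = 3.787×10^-4 A.
∮B·dl = μ₀ I_d,enc with I_d,enc = I_d r²/R² = 1.232×10^-5 A; so B = μ₀ I_d,enc/(2πr) = 1.54×10^-10 T.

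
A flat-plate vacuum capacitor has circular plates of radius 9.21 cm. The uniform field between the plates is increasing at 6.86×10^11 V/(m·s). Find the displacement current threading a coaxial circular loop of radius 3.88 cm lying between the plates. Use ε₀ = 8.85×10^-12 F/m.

I_d = ε₀ dΦ_E/dt = ε₀ πR² (dE/dt) = (8.85×10^-12)(0.02665)(6.86×10^11) = 0.1618 A through the full plate area.
Since J_d is uniform, the enclosed fraction is (r/R)² = 0.1775, giving I_d,enc = 0.0287 A.

0.0287 A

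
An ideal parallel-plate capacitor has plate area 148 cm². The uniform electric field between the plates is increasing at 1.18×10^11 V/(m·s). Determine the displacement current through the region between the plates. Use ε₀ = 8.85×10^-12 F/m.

0.0155 A

I_d = ε₀ A (dE/dt) = (8.85×10^-12)(0.0148 m²)(1.18×10^11) = 0.0155 A.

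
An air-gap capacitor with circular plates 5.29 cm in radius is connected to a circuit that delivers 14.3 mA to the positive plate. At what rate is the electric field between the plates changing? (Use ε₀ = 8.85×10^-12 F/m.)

1.84×10^11 V/(m·s)

Charge continuity gives I_d = I = 0.0143 A between the plates.
Then dE/dt = I_d/(ε₀A) = 1.84×10^11 V/(m·s).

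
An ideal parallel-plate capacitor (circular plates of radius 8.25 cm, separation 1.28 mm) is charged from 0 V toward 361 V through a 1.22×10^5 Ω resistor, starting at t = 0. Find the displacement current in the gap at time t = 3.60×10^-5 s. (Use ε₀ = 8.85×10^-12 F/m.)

C = ε₀A/d = (8.85×10^-12)(0.02138)/(1.28×10^-3) = 1.478×10^-10 F and τ = RC = 1.803×10^-5 s. I_d in the gap equals the RC charging current.
I_d(t) = (V₀/R) e^(−t/τ) = 2.959×10^-3 · e^(−1.997) = 4.02×10^-4 A.

4.02×10^-4 A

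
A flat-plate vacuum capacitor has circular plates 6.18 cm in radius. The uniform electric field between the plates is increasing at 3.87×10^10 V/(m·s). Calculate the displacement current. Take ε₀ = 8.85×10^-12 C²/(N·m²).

The displacement current is ε₀ times dΦ_E/dt = ε₀ A dE/dt = (8.85×10^-12)(0.01200)(3.87×10^10) = 4.11×10^-3 A.

4.11×10^-3 A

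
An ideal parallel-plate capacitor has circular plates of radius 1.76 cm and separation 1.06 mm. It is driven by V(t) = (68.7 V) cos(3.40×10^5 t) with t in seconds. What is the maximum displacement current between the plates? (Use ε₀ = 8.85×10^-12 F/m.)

1.90×10^-4 A

The displacement current equals the conduction current C dV/dt, which peaks at C V₀ ω.
With C = ε₀A/d = (8.85×10^-12)(9.731×10^-4)/(1.06×10^-3) = 8.124×10^-12 F and ω = 3.40×10^5 rad/s, I_d,max = (8.124×10^-12)(68.7)(3.40×10^5) = 1.90×10^-4 A.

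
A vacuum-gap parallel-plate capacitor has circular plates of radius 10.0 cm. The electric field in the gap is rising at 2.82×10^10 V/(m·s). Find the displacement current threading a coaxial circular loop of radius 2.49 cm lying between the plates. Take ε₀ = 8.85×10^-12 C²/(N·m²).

4.86×10^-4 A

Total displacement current: I_d = ε₀(πR²)(dE/dt) = (8.85×10^-12)(0.03142)(2.82×10^10) = 7.841×10^-3 A.
Through an area πr² the displacement current is I_d·(πr²/πR²) = I_d (r/R)² = 4.86×10^-4 A.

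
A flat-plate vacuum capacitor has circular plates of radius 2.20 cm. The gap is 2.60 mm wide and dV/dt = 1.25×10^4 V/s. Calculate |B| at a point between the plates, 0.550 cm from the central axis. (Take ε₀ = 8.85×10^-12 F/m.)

1.47×10^-13 T

I_d = C dV/dt with C = ε₀πR²/d = 5.177×10^-12 F, so I_d = (5.177×10^-12)(1.25×10^4) = 6.471×10^-8 A.
For r < R the Ampère–Maxwell law gives B(2πr) = μ₀ I_d (r²/R²), so B = μ₀ I_d r/(2πR²) = (4π×10^-7)(6.471×10^-8)(5.50×10^-3)/(2π·0.0220²) = 1.47×10^-13 T.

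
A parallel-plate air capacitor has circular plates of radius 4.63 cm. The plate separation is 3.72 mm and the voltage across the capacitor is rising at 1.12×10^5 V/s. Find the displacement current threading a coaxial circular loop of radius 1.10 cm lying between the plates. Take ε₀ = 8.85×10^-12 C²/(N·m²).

1.01×10^-7 A

With E = V/d, dE/dt = 3.011×10^7 V/(m·s) and πR² = 6.735×10^-3 m², giving I_d = ε₀ πR² dE/dt = 1.795×10^-6 A.
The field is uniform, so I_d,enc = I_d (r/R)² = (1.795×10^-6)(1.10/4.63)² = 1.01×10^-7 A.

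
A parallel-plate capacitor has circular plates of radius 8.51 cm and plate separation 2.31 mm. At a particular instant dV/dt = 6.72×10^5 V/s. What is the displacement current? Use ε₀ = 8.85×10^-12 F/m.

The displacement current equals the charging current C dV/dt. With C = ε₀A/d = (8.85×10^-12)(0.02275)/(2.31×10^-3) = 8.716×10^-11 F, I_d = (8.716×10^-11)(6.72×10^5) = 5.86×10^-5 A.

5.86×10^-5 A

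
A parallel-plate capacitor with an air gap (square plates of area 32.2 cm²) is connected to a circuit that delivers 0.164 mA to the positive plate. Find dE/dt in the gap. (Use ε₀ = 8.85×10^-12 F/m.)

By continuity, I_d in the gap equals the 0.164 mA flowing in the wire.
Then dE/dt = I_d/(ε₀A) = 5.75×10^9 V/(m·s).

5.75×10^9 V/(m·s)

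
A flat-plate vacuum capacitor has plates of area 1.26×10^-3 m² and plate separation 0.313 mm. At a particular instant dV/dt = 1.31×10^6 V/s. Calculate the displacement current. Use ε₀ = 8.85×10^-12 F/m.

The field between the plates is E = V/d, so dE/dt = (1.31×10^6)/(3.13×10^-4 m) = 4.185×10^9 V/(m·s).
I_d = ε₀ A (dE/dt) = (8.85×10^-12)(1.26×10^-3)(4.185×10^9) = 4.67×10^-5 A.

4.67×10^-5 A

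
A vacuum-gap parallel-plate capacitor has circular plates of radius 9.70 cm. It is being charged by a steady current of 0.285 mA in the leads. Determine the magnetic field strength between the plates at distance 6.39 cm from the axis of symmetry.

3.87×10^-10 T

No conduction current crosses the gap, so I_d there equals the 2.85×10^-4 A in the leads.
For r < R the Ampère–Maxwell law gives B(2πr) = μ₀ I_d (r²/R²), so B = μ₀ I_d r/(2πR²) = (4π×10^-7)(2.85×10^-4)(0.0639)/(2π·0.0970²) = 3.87×10^-10 T.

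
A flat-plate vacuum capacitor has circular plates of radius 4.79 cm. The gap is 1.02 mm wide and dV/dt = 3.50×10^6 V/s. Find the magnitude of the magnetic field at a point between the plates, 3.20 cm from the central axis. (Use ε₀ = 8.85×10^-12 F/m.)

With E = V/d, dE/dt = 3.431×10^9 V/(m·s) and πR² = 7.208×10^-3 m², giving I_d = ε₀ πR² dE/dt = 2.189×10^-4 A.
An Ampèrian loop of radius r encloses a fraction (r/R)² of I_d. Then B·2πr = μ₀ I_d (r/R)², giving B = μ₀ I_d r/(2πR²) = 6.11×10^-10 T.

6.11×10^-10 T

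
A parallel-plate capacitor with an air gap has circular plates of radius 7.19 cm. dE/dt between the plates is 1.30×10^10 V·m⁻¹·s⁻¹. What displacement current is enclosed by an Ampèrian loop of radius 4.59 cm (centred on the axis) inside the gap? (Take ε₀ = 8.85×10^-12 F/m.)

Total displacement current: I_d = ε₀(πR²)(dE/dt) = (8.85×10^-12)(0.01624)(1.30×10^10) = 1.868×10^-3 A.
Since J_d is uniform, the enclosed fraction is (r/R)² = 0.4075, giving I_d,enc = 7.61×10^-4 A.

7.61×10^-4 A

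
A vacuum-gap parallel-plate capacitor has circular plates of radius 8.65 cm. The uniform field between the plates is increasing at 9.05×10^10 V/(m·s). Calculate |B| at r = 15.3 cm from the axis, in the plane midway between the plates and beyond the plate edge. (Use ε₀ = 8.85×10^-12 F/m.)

Through the whole plate area (πR² = 0.02351 m²), I_d = ε₀ πR² dE/dt = 0.01883 A.
Outside the plates the loop encloses all of I_d, so B·2πr = μ₀ I_d and B = 2.46×10^-8 T.

2.46×10^-8 T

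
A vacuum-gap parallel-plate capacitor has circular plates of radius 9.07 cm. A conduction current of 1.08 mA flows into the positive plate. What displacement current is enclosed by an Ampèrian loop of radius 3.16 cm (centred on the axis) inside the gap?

Between the plates the displacement current equals the wire current: I_d = 1.08 mA = 1.08×10^-3 A.
Since J_d is uniform, the enclosed fraction is (r/R)² = 0.1214, giving I_d,enc = 1.31×10^-4 A.

1.31×10^-4 A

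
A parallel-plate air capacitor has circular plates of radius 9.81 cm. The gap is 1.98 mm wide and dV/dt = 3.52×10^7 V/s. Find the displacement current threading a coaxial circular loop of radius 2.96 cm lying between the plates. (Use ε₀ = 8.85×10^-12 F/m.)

With E = V/d, dE/dt = 1.778×10^10 V/(m·s) and πR² = 0.03023 m², giving I_d = ε₀ πR² dE/dt = 4.757×10^-3 A.
Through an area πr² the displacement current is I_d·(πr²/πR²) = I_d (r/R)² = 4.33×10^-4 A.

4.33×10^-4 A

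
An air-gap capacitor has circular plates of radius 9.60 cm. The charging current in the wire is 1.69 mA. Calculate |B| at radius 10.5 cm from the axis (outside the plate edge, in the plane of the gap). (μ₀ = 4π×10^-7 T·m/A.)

3.22×10^-9 T

By continuity the displacement current in the gap matches the conduction current: I_d = 1.69×10^-3 A.
For r ≥ R the full I_d is enclosed: B = μ₀ I_d/(2πr) = (4π×10^-7)(1.69×10^-3)/(2π·0.105) = 3.22×10^-9 T.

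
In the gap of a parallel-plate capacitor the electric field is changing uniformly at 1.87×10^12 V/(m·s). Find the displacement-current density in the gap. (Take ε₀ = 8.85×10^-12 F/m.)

The displacement-current density is ε₀ ∂E/∂t = (8.85×10^-12)(1.87×10^12) = 16.5 A/m².

16.5 A/m²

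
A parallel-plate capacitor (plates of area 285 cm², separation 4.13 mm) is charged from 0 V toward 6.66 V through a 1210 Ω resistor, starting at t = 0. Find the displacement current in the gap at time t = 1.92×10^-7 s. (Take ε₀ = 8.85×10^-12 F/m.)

With C = ε₀A/d = (8.85×10^-12)(0.0285)/(4.13×10^-3) = 6.107×10^-11 F, the time constant is τ = RC = 7.389×10^-8 s, so t/τ = 2.598 and e^(−t/τ) = 0.07442.
I_d = I_cond = (V₀/R) e^(−t/τ) = (5.504×10^-3)(0.07442) = 4.10×10^-4 A.

4.10×10^-4 A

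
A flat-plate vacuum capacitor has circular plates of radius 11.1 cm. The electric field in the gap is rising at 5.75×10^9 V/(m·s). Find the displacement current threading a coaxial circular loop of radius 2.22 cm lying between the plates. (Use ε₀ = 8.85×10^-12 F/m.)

7.88×10^-5 A

Total displacement current: I_d = ε₀(πR²)(dE/dt) = (8.85×10^-12)(0.03871)(5.75×10^9) = 1.970×10^-3 A.
The field is uniform, so I_d,enc = I_d (r/R)² = (1.970×10^-3)(2.22/11.1)² = 7.88×10^-5 A.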